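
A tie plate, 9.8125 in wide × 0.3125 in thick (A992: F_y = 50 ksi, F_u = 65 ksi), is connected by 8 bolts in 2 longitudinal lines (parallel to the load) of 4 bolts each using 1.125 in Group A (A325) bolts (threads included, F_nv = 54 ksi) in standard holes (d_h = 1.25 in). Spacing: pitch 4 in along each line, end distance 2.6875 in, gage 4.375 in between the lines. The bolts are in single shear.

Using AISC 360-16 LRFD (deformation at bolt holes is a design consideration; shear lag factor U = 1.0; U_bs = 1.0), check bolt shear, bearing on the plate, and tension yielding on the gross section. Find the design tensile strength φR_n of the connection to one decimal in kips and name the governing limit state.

Bolt shear: A_b = π(1.125)²/4 = 0.99402 in². φR_n = 0.75 × 54 × 0.99402 × 8 × 1 = 322.1 kips.
Bearing (0.3125 in plate, F_u = 65 ksi): end bolts L_c = 2.6875 − 1.25/2 = 2.0625, R_n = min(1.2×2.0625×0.3125×65, 2.4×1.125×0.3125×65) = 50.273 kips/bolt; interior L_c = 4 − 1.25 = 2.75, R_n = 54.844 kips/bolt. φR_n = 0.75 × (2×50.273 + 6×54.844) = 322.2 kips.
Tension yield (gross): A_g = 9.8125×0.3125 = 3.0664 in². φR_n = 0.90 × 50 × 3.0664 = 138.0 kips.
Governing: min(322.1, 322.2, 138.0) = 138.0 kips → gross-section yield.

138.0 kips (gross-section yield governs)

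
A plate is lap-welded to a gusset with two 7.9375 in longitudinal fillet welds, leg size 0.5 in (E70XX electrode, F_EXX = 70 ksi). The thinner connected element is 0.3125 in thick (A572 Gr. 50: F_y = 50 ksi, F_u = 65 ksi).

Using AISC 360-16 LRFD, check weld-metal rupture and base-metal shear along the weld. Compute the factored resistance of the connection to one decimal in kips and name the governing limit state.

Weld metal: throat = 0.707×0.5 = 0.3535 in, L = 2×7.9375 = 15.875 in. φR_n = 0.75 × 0.6 × 70 × 0.3535 × 15.875 = 176.8 kips.
Base metal shear (0.3125 in plate): yield φR_n = 1.0×0.6×50×0.3125×15.875 = 148.8 kips; rupture φR_n = 0.75×0.6×65×0.3125×15.875 = 145.1 kips; take 145.1 kips (rupture).
Governing: min(176.8, 145.1) = 145.1 kips → base-metal shear.

145.1 kips (base-metal shear governs)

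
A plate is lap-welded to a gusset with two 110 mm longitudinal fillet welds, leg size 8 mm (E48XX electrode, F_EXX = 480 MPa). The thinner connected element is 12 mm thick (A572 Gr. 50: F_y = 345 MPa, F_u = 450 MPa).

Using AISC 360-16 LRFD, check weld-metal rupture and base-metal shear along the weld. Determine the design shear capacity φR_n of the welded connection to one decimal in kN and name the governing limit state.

268.8 kN (weld metal governs)

Weld metal: throat = 0.707×8 = 5.656 mm, L = 2×110 = 220 mm. φR_n = 0.75 × 0.6 × 480 × 5.656 × 220 = 268.8 kN.
Base metal shear (12 mm plate): yield φR_n = 1.0×0.6×345×12×220 = 546.5 kN; rupture φR_n = 0.75×0.6×450×12×220 = 534.6 kN; take 534.6 kN (rupture).
Governing: min(268.8, 534.6) = 268.8 kN → weld metal.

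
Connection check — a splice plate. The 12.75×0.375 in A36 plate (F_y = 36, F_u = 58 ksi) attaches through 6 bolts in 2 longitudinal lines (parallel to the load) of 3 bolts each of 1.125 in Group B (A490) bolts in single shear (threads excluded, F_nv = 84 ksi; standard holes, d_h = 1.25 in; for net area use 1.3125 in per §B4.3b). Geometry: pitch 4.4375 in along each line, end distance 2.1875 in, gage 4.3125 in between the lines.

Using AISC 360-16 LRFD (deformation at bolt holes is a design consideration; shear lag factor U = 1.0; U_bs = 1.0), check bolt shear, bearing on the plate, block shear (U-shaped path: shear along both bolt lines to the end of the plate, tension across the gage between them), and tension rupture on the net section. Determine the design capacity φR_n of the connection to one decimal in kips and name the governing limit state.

Bolt shear: A_b = π(1.125)²/4 = 0.99402 in². φR_n = 0.75 × 84 × 0.99402 × 6 × 1 = 375.7 kips.
Bearing (0.375 in plate, F_u = 58 ksi): end bolts L_c = 2.1875 − 1.25/2 = 1.5625, R_n = min(1.2×1.5625×0.375×58, 2.4×1.125×0.375×58) = 40.781 kips/bolt; interior L_c = 4.4375 − 1.25 = 3.1875, R_n = 58.725 kips/bolt. φR_n = 0.75 × (2×40.781 + 4×58.725) = 237.3 kips.
Block shear: shear path 2×[2.1875+2×4.4375] = 2×11.0625 in, A_gv = 8.2969, A_nv = 2×(11.0625 − 2.5×1.3125)×0.375 = 5.8359 in²; tension across gage: (4.3125 − 1×1.3125)×0.375 = 1.125 in². R_n = min(0.6×58×5.8359, 0.6×36×8.2969) + 1.0×58×1.125 = min(203.09, 179.21) + 65.25 = 244.46 kips. φR_n = 0.75 × 244.46 = 183.3 kips.
Tension rupture (net): A_n = (12.75 − 2×1.3125)×0.375 = 3.7969 in² (U = 1.0, A_e = A_n). φR_n = 0.75 × 58 × 3.7969 = 165.2 kips.
Governing: min(375.7, 237.3, 183.3, 165.2) = 165.2 kips → net-section rupture.

165.2 kips (net-section rupture governs)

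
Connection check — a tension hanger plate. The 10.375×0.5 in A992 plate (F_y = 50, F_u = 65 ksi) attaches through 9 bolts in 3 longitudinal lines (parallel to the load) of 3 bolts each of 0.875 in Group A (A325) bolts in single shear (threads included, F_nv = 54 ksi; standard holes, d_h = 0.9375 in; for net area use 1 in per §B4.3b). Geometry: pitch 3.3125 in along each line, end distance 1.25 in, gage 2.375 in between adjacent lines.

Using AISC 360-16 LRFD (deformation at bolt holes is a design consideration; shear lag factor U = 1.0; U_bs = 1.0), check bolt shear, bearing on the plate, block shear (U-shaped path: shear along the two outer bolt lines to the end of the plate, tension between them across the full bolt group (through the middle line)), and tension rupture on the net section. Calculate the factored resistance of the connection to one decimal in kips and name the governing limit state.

179.8 kips (net-section rupture governs)

Bolt shear: A_b = π(0.875)²/4 = 0.60132 in². φR_n = 0.75 × 54 × 0.60132 × 9 × 1 = 219.2 kips.
Bearing (0.5 in plate, F_u = 65 ksi): end bolts L_c = 1.25 − 0.9375/2 = 0.78125, R_n = min(1.2×0.78125×0.5×65, 2.4×0.875×0.5×65) = 30.469 kips/bolt; interior L_c = 3.3125 − 0.9375 = 2.375, R_n = 68.25 kips/bolt. φR_n = 0.75 × (3×30.469 + 6×68.25) = 375.7 kips.
Block shear: shear path 2×[1.25+2×3.3125] = 2×7.875 in, A_gv = 7.875, A_nv = 2×(7.875 − 2.5×1)×0.5 = 5.375 in²; tension across gage: (4.75 − 2×1)×0.5 = 1.375 in². R_n = min(0.6×65×5.375, 0.6×50×7.875) + 1.0×65×1.375 = min(209.63, 236.25) + 89.375 = 299.01 kips. φR_n = 0.75 × 299.01 = 224.3 kips.
Tension rupture (net): A_n = (10.375 − 3×1)×0.5 = 3.6875 in² (U = 1.0, A_e = A_n). φR_n = 0.75 × 65 × 3.6875 = 179.8 kips.
Governing: min(219.2, 375.7, 224.3, 179.8) = 179.8 kips → net-section rupture.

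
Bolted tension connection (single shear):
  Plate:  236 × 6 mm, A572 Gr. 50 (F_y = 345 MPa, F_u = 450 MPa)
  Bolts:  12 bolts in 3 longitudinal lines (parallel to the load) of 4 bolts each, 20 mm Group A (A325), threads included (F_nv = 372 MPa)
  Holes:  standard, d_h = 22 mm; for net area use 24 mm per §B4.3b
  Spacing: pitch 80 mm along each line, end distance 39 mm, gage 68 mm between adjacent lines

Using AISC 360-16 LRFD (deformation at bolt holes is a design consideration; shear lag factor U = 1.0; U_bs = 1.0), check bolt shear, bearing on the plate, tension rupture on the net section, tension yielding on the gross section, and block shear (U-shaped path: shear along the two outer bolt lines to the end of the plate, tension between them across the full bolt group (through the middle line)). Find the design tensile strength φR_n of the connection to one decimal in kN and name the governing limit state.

Bolt shear: A_b = π(20)²/4 = 314.16 mm². φR_n = 0.75 × 372 × 314.16 × 12 × 1 = 1051.8 kN.
Bearing (6 mm plate, F_u = 450 MPa): end bolts L_c = 39 − 22/2 = 28, R_n = min(1.2×28×6×450, 2.4×20×6×450) = 90.72 kN/bolt; interior L_c = 80 − 22 = 58, R_n = 129.6 kN/bolt. φR_n = 0.75 × (3×90.72 + 9×129.6) = 1078.9 kN.
Tension rupture (net): A_n = (236 − 3×24)×6 = 984 mm² (U = 1.0, A_e = A_n). φR_n = 0.75 × 450 × 984 = 332.1 kN.
Tension yield (gross): A_g = 236×6 = 1416 mm². φR_n = 0.90 × 345 × 1416 = 439.7 kN.
Block shear: shear path 2×[39+3×80] = 2×279 mm, A_gv = 3348, A_nv = 2×(279 − 3.5×24)×6 = 2340 mm²; tension across gage: (136 − 2×24)×6 = 528 mm². R_n = min(0.6×450×2340, 0.6×345×3348) + 1.0×450×528 = min(631.8, 693.04) + 237.6 = 869.4 kN. φR_n = 0.75 × 869.4 = 652.1 kN.
Governing: min(1051.8, 1078.9, 332.1, 439.7, 652.1) = 332.1 kN → net-section rupture.

332.1 kN (net-section rupture governs)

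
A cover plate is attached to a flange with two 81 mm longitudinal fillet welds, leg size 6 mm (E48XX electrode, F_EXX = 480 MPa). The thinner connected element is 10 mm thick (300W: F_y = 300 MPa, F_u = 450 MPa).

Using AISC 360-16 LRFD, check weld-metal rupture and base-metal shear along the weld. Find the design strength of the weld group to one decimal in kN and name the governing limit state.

148.4 kN (weld metal governs)

Weld metal: throat = 0.707×6 = 4.242 mm, L = 2×81 = 162 mm. φR_n = 0.75 × 0.6 × 480 × 4.242 × 162 = 148.4 kN.
Base metal shear (10 mm plate): yield φR_n = 1.0×0.6×300×10×162 = 291.6 kN; rupture φR_n = 0.75×0.6×450×10×162 = 328.1 kN; take 291.6 kN (yield).
Governing: min(148.4, 291.6) = 148.4 kN → weld metal.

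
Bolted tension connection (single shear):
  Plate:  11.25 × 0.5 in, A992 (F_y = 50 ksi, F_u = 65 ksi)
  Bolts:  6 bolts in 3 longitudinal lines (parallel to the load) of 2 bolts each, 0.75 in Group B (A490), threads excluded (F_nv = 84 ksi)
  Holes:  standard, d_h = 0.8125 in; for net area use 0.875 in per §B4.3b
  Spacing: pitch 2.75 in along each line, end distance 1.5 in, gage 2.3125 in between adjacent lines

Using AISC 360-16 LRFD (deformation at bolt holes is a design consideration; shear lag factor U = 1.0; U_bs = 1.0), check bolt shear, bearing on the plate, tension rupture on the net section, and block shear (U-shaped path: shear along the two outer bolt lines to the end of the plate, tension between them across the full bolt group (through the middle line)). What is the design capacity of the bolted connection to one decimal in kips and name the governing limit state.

156.0 kips (block shear governs)

Bolt shear: A_b = π(0.75)²/4 = 0.44179 in². φR_n = 0.75 × 84 × 0.44179 × 6 × 1 = 167.0 kips.
Bearing (0.5 in plate, F_u = 65 ksi): end bolts L_c = 1.5 − 0.8125/2 = 1.09375, R_n = min(1.2×1.09375×0.5×65, 2.4×0.75×0.5×65) = 42.656 kips/bolt; interior L_c = 2.75 − 0.8125 = 1.9375, R_n = 58.5 kips/bolt. φR_n = 0.75 × (3×42.656 + 3×58.5) = 227.6 kips.
Tension rupture (net): A_n = (11.25 − 3×0.875)×0.5 = 4.3125 in² (U = 1.0, A_e = A_n). φR_n = 0.75 × 65 × 4.3125 = 210.2 kips.
Block shear: shear path 2×[1.5+1×2.75] = 2×4.25 in, A_gv = 4.25, A_nv = 2×(4.25 − 1.5×0.875)×0.5 = 2.9375 in²; tension across gage: (4.625 − 2×0.875)×0.5 = 1.4375 in². R_n = min(0.6×65×2.9375, 0.6×50×4.25) + 1.0×65×1.4375 = min(114.56, 127.5) + 93.438 = 208 kips. φR_n = 0.75 × 208 = 156.0 kips.
Governing: min(167.0, 227.6, 210.2, 156.0) = 156.0 kips → block shear.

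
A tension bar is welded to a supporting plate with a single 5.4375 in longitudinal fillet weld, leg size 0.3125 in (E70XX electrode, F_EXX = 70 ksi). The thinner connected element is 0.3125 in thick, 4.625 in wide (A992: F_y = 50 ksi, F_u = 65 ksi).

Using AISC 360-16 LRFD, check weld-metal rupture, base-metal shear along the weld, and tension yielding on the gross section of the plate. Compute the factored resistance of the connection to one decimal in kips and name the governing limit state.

37.8 kips (weld metal governs)

Weld metal: throat = 0.707×0.3125 = 0.22094 in, L = 5.4375 in. φR_n = 0.75 × 0.6 × 70 × 0.22094 × 5.4375 = 37.8 kips.
Base metal shear (0.3125 in plate): yield φR_n = 1.0×0.6×50×0.3125×5.4375 = 51.0 kips; rupture φR_n = 0.75×0.6×65×0.3125×5.4375 = 49.7 kips; take 49.7 kips (rupture).
Tension yield (gross): A_g = 4.625×0.3125 = 1.4453 in². φR_n = 0.90 × 50 × 1.4453 = 65.0 kips.
Governing: min(37.8, 49.7, 65.0) = 37.8 kips → weld metal.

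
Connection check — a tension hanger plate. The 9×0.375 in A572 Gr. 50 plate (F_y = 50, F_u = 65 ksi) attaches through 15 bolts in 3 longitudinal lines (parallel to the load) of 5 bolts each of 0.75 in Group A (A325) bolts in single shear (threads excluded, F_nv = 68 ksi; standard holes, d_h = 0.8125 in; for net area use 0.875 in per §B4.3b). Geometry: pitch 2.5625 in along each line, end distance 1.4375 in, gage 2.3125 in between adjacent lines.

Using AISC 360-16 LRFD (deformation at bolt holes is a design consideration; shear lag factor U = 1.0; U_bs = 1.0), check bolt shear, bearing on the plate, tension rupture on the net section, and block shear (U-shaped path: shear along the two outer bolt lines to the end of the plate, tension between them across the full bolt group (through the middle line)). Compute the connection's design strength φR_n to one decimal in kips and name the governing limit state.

116.5 kips (net-section rupture governs)

Bolt shear: A_b = π(0.75)²/4 = 0.44179 in². φR_n = 0.75 × 68 × 0.44179 × 15 × 1 = 338.0 kips.
Bearing (0.375 in plate, F_u = 65 ksi): end bolts L_c = 1.4375 − 0.8125/2 = 1.03125, R_n = min(1.2×1.03125×0.375×65, 2.4×0.75×0.375×65) = 30.164 kips/bolt; interior L_c = 2.5625 − 0.8125 = 1.75, R_n = 43.875 kips/bolt. φR_n = 0.75 × (3×30.164 + 12×43.875) = 462.7 kips.
Tension rupture (net): A_n = (9 − 3×0.875)×0.375 = 2.3906 in² (U = 1.0, A_e = A_n). φR_n = 0.75 × 65 × 2.3906 = 116.5 kips.
Block shear: shear path 2×[1.4375+4×2.5625] = 2×11.6875 in, A_gv = 8.7656, A_nv = 2×(11.6875 − 4.5×0.875)×0.375 = 5.8125 in²; tension across gage: (4.625 − 2×0.875)×0.375 = 1.0781 in². R_n = min(0.6×65×5.8125, 0.6×50×8.7656) + 1.0×65×1.0781 = min(226.69, 262.97) + 70.077 = 296.77 kips. φR_n = 0.75 × 296.77 = 222.6 kips.
Governing: min(338.0, 462.7, 116.5, 222.6) = 116.5 kips → net-section rupture.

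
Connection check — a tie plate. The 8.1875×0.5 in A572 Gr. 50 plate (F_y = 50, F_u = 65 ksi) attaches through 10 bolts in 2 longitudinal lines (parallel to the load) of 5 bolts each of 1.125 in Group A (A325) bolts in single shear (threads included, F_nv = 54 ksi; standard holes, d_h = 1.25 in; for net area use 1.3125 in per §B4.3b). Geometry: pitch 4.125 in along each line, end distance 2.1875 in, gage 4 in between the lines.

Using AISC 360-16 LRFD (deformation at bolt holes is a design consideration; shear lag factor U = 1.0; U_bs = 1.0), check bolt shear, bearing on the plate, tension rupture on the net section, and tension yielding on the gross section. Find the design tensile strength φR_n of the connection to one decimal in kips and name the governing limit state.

Bolt shear: A_b = π(1.125)²/4 = 0.99402 in². φR_n = 0.75 × 54 × 0.99402 × 10 × 1 = 402.6 kips.
Bearing (0.5 in plate, F_u = 65 ksi): end bolts L_c = 2.1875 − 1.25/2 = 1.5625, R_n = min(1.2×1.5625×0.5×65, 2.4×1.125×0.5×65) = 60.938 kips/bolt; interior L_c = 4.125 − 1.25 = 2.875, R_n = 87.75 kips/bolt. φR_n = 0.75 × (2×60.938 + 8×87.75) = 617.9 kips.
Tension rupture (net): A_n = (8.1875 − 2×1.3125)×0.5 = 2.7813 in² (U = 1.0, A_e = A_n). φR_n = 0.75 × 65 × 2.7813 = 135.6 kips.
Tension yield (gross): A_g = 8.1875×0.5 = 4.0938 in². φR_n = 0.90 × 50 × 4.0938 = 184.2 kips.
Governing: min(402.6, 617.9, 135.6, 184.2) = 135.6 kips → net-section rupture.

135.6 kips (net-section rupture governs)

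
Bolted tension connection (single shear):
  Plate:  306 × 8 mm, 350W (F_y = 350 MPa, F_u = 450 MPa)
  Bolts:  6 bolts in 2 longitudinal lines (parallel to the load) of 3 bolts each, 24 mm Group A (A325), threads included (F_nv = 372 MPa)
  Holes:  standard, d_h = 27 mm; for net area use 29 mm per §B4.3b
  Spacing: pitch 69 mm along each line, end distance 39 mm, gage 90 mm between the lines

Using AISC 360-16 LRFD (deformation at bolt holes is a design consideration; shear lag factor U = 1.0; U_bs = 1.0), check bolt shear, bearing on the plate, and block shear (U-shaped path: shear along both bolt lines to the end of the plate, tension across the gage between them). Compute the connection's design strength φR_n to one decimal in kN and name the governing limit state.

Bolt shear: A_b = π(24)²/4 = 452.39 mm². φR_n = 0.75 × 372 × 452.39 × 6 × 1 = 757.3 kN.
Bearing (8 mm plate, F_u = 450 MPa): end bolts L_c = 39 − 27/2 = 25.5, R_n = min(1.2×25.5×8×450, 2.4×24×8×450) = 110.16 kN/bolt; interior L_c = 69 − 27 = 42, R_n = 181.44 kN/bolt. φR_n = 0.75 × (2×110.16 + 4×181.44) = 709.6 kN.
Block shear: shear path 2×[39+2×69] = 2×177 mm, A_gv = 2832, A_nv = 2×(177 − 2.5×29)×8 = 1672 mm²; tension across gage: (90 − 1×29)×8 = 488 mm². R_n = min(0.6×450×1672, 0.6×350×2832) + 1.0×450×488 = min(451.44, 594.72) + 219.6 = 671.04 kN. φR_n = 0.75 × 671.04 = 503.3 kN.
Governing: min(757.3, 709.6, 503.3) = 503.3 kN → block shear.

503.3 kN (block shear governs)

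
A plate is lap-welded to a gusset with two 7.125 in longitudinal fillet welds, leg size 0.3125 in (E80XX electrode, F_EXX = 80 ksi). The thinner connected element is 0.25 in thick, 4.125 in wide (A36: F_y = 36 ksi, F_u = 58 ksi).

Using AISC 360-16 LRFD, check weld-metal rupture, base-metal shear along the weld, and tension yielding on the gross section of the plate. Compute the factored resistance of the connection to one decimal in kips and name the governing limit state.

33.4 kips (gross-section yield governs)

Weld metal: throat = 0.707×0.3125 = 0.22094 in, L = 2×7.125 = 14.25 in. φR_n = 0.75 × 0.6 × 80 × 0.22094 × 14.25 = 113.3 kips.
Base metal shear (0.25 in plate): yield φR_n = 1.0×0.6×36×0.25×14.25 = 77.0 kips; rupture φR_n = 0.75×0.6×58×0.25×14.25 = 93.0 kips; take 77.0 kips (yield).
Tension yield (gross): A_g = 4.125×0.25 = 1.0313 in². φR_n = 0.90 × 36 × 1.0313 = 33.4 kips.
Governing: min(113.3, 77.0, 33.4) = 33.4 kips → gross-section yield.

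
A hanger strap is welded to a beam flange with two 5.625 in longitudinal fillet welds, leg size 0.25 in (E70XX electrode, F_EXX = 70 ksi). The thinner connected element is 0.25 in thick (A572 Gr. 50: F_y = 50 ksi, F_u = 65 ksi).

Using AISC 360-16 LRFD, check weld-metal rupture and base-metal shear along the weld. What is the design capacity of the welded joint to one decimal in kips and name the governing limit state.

Weld metal: throat = 0.707×0.25 = 0.17675 in, L = 2×5.625 = 11.25 in. φR_n = 0.75 × 0.6 × 70 × 0.17675 × 11.25 = 62.6 kips.
Base metal shear (0.25 in plate): yield φR_n = 1.0×0.6×50×0.25×11.25 = 84.4 kips; rupture φR_n = 0.75×0.6×65×0.25×11.25 = 82.3 kips; take 82.3 kips (rupture).
Governing: min(62.6, 82.3) = 62.6 kips → weld metal.

62.6 kips (weld metal governs)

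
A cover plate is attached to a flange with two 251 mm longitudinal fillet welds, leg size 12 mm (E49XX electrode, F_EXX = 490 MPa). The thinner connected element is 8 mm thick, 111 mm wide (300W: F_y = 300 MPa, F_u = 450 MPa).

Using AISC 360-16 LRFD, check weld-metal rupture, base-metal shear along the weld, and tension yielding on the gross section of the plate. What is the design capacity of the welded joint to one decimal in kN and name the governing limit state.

239.8 kN (gross-section yield governs)

Weld metal: throat = 0.707×12 = 8.484 mm, L = 2×251 = 502 mm. φR_n = 0.75 × 0.6 × 490 × 8.484 × 502 = 939.1 kN.
Base metal shear (8 mm plate): yield φR_n = 1.0×0.6×300×8×502 = 722.9 kN; rupture φR_n = 0.75×0.6×450×8×502 = 813.2 kN; take 722.9 kN (yield).
Tension yield (gross): A_g = 111×8 = 888 mm². φR_n = 0.90 × 300 × 888 = 239.8 kN.
Governing: min(939.1, 722.9, 239.8) = 239.8 kN → gross-section yield.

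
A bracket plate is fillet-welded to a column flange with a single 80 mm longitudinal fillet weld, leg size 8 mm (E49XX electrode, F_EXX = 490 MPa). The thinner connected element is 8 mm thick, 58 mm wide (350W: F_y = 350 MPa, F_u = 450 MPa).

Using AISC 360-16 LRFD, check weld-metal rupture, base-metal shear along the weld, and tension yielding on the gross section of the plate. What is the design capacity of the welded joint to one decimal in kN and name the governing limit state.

Weld metal: throat = 0.707×8 = 5.656 mm, L = 80 mm. φR_n = 0.75 × 0.6 × 490 × 5.656 × 80 = 99.8 kN.
Base metal shear (8 mm plate): yield φR_n = 1.0×0.6×350×8×80 = 134.4 kN; rupture φR_n = 0.75×0.6×450×8×80 = 129.6 kN; take 129.6 kN (rupture).
Tension yield (gross): A_g = 58×8 = 464 mm². φR_n = 0.90 × 350 × 464 = 146.2 kN.
Governing: min(99.8, 129.6, 146.2) = 99.8 kN → weld metal.

99.8 kN (weld metal governs)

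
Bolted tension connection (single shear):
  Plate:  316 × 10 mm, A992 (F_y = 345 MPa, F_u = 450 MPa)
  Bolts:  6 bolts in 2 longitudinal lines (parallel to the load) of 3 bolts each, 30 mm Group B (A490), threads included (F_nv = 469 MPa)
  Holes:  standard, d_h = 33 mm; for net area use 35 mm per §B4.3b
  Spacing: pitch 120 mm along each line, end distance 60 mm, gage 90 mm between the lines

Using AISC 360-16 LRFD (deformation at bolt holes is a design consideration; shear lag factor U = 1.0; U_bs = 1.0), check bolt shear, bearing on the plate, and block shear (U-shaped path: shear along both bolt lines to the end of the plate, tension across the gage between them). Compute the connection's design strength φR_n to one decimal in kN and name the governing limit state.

1046.3 kN (block shear governs)

Bolt shear: A_b = π(30)²/4 = 706.86 mm². φR_n = 0.75 × 469 × 706.86 × 6 × 1 = 1491.8 kN.
Bearing (10 mm plate, F_u = 450 MPa): end bolts L_c = 60 − 33/2 = 43.5, R_n = min(1.2×43.5×10×450, 2.4×30×10×450) = 234.9 kN/bolt; interior L_c = 120 − 33 = 87, R_n = 324 kN/bolt. φR_n = 0.75 × (2×234.9 + 4×324) = 1324.4 kN.
Block shear: shear path 2×[60+2×120] = 2×300 mm, A_gv = 6000, A_nv = 2×(300 − 2.5×35)×10 = 4250 mm²; tension across gage: (90 − 1×35)×10 = 550 mm². R_n = min(0.6×450×4250, 0.6×345×6000) + 1.0×450×550 = min(1147.5, 1242) + 247.5 = 1395 kN. φR_n = 0.75 × 1395 = 1046.3 kN.
Governing: min(1491.8, 1324.4, 1046.3) = 1046.3 kN → block shear.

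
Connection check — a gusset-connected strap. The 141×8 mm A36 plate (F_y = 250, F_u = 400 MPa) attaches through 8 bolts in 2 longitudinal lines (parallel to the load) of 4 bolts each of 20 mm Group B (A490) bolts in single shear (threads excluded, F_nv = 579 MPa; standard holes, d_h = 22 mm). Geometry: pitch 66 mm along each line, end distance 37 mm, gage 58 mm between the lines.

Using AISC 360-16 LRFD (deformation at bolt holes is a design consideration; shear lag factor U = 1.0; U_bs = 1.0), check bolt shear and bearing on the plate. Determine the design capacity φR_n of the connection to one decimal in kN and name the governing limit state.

Bolt shear: A_b = π(20)²/4 = 314.16 mm². φR_n = 0.75 × 579 × 314.16 × 8 × 1 = 1091.4 kN.
Bearing (8 mm plate, F_u = 400 MPa): end bolts L_c = 37 − 22/2 = 26, R_n = min(1.2×26×8×400, 2.4×20×8×400) = 99.84 kN/bolt; interior L_c = 66 − 22 = 44, R_n = 153.6 kN/bolt. φR_n = 0.75 × (2×99.84 + 6×153.6) = 841.0 kN.
Governing: min(1091.4, 841.0) = 841.0 kN → bearing.

841.0 kN (bearing governs)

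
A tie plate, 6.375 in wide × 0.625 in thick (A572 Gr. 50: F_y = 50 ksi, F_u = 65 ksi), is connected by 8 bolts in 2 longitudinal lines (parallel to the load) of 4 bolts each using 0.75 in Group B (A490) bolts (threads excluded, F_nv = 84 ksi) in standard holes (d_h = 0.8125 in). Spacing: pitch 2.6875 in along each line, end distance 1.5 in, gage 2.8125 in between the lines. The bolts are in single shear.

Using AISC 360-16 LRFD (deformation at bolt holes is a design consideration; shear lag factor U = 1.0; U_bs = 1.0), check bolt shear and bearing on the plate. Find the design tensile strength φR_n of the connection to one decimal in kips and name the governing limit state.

Bolt shear: A_b = π(0.75)²/4 = 0.44179 in². φR_n = 0.75 × 84 × 0.44179 × 8 × 1 = 222.7 kips.
Bearing (0.625 in plate, F_u = 65 ksi): end bolts L_c = 1.5 − 0.8125/2 = 1.09375, R_n = min(1.2×1.09375×0.625×65, 2.4×0.75×0.625×65) = 53.32 kips/bolt; interior L_c = 2.6875 − 0.8125 = 1.875, R_n = 73.125 kips/bolt. φR_n = 0.75 × (2×53.32 + 6×73.125) = 409.0 kips.
Governing: min(222.7, 409.0) = 222.7 kips → bolt shear.

222.7 kips (bolt shear governs)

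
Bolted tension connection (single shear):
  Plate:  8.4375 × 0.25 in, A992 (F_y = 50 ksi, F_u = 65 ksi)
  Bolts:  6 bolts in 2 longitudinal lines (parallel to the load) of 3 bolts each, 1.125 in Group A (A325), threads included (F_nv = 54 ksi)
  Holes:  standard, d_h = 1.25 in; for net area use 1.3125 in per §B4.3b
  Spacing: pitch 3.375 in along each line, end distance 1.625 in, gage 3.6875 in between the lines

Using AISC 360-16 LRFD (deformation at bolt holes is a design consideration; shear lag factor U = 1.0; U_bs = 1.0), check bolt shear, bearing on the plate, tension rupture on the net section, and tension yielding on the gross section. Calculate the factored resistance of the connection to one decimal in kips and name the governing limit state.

70.8 kips (net-section rupture governs)

Bolt shear: A_b = π(1.125)²/4 = 0.99402 in². φR_n = 0.75 × 54 × 0.99402 × 6 × 1 = 241.5 kips.
Bearing (0.25 in plate, F_u = 65 ksi): end bolts L_c = 1.625 − 1.25/2 = 1, R_n = min(1.2×1×0.25×65, 2.4×1.125×0.25×65) = 19.5 kips/bolt; interior L_c = 3.375 − 1.25 = 2.125, R_n = 41.438 kips/bolt. φR_n = 0.75 × (2×19.5 + 4×41.438) = 153.6 kips.
Tension rupture (net): A_n = (8.4375 − 2×1.3125)×0.25 = 1.4531 in² (U = 1.0, A_e = A_n). φR_n = 0.75 × 65 × 1.4531 = 70.8 kips.
Tension yield (gross): A_g = 8.4375×0.25 = 2.1094 in². φR_n = 0.90 × 50 × 2.1094 = 94.9 kips.
Governing: min(241.5, 153.6, 70.8, 94.9) = 70.8 kips → net-section rupture.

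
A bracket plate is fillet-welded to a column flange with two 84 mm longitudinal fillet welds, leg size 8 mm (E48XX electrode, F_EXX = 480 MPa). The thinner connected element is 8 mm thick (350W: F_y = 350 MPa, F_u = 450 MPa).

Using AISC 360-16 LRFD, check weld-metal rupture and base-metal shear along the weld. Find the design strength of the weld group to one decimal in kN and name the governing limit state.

205.2 kN (weld metal governs)

Weld metal: throat = 0.707×8 = 5.656 mm, L = 2×84 = 168 mm. φR_n = 0.75 × 0.6 × 480 × 5.656 × 168 = 205.2 kN.
Base metal shear (8 mm plate): yield φR_n = 1.0×0.6×350×8×168 = 282.2 kN; rupture φR_n = 0.75×0.6×450×8×168 = 272.2 kN; take 272.2 kN (rupture).
Governing: min(205.2, 272.2) = 205.2 kN → weld metal.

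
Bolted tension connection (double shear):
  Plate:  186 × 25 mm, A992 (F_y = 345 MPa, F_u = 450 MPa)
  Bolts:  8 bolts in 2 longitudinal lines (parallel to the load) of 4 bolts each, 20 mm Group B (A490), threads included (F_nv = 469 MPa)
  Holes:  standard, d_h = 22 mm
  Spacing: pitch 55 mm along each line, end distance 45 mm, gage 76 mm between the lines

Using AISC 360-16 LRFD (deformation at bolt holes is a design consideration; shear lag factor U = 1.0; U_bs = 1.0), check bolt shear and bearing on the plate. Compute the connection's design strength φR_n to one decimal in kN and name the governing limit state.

1768.1 kN (bolt shear governs)

Bolt shear: A_b = π(20)²/4 = 314.16 mm². φR_n = 0.75 × 469 × 314.16 × 8 × 2 = 1768.1 kN.
Bearing (25 mm plate, F_u = 450 MPa): end bolts L_c = 45 − 22/2 = 34, R_n = min(1.2×34×25×450, 2.4×20×25×450) = 459 kN/bolt; interior L_c = 55 − 22 = 33, R_n = 445.5 kN/bolt. φR_n = 0.75 × (2×459 + 6×445.5) = 2693.3 kN.
Governing: min(1768.1, 2693.3) = 1768.1 kN → bolt shear.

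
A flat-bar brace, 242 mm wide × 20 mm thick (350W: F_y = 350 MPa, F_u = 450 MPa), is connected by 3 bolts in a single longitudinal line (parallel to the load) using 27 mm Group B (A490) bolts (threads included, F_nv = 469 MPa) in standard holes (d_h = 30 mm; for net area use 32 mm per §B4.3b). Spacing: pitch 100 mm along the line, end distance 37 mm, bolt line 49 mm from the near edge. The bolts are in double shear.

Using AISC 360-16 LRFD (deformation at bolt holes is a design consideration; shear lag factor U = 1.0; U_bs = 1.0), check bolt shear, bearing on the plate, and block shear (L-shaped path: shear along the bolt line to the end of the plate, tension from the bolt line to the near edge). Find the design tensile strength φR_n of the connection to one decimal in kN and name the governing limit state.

Bolt shear: A_b = π(27)²/4 = 572.56 mm². φR_n = 0.75 × 469 × 572.56 × 3 × 2 = 1208.4 kN.
Bearing (20 mm plate, F_u = 450 MPa): end bolts L_c = 37 − 30/2 = 22, R_n = min(1.2×22×20×450, 2.4×27×20×450) = 237.6 kN/bolt; interior L_c = 100 − 30 = 70, R_n = 583.2 kN/bolt. φR_n = 0.75 × (1×237.6 + 2×583.2) = 1053.0 kN.
Block shear: shear path 1×[37+2×100] = 1×237 mm, A_gv = 4740, A_nv = 1×(237 − 2.5×32)×20 = 3140 mm²; tension to near edge: (49 − 0.5×32)×20 = 660 mm². R_n = min(0.6×450×3140, 0.6×350×4740) + 1.0×450×660 = min(847.8, 995.4) + 297 = 1144.8 kN. φR_n = 0.75 × 1144.8 = 858.6 kN.
Governing: min(1208.4, 1053.0, 858.6) = 858.6 kN → block shear.

858.6 kN (block shear governs)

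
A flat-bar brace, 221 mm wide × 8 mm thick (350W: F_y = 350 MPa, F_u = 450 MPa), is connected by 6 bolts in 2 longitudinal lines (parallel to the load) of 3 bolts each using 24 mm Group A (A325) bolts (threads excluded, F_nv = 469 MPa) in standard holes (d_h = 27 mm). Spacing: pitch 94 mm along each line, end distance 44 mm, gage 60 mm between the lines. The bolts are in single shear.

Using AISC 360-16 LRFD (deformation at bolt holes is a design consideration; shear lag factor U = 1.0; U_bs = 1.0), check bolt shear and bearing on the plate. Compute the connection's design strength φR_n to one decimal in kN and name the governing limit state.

819.7 kN (bearing governs)

Bolt shear: A_b = π(24)²/4 = 452.39 mm². φR_n = 0.75 × 469 × 452.39 × 6 × 1 = 954.8 kN.
Bearing (8 mm plate, F_u = 450 MPa): end bolts L_c = 44 − 27/2 = 30.5, R_n = min(1.2×30.5×8×450, 2.4×24×8×450) = 131.76 kN/bolt; interior L_c = 94 − 27 = 67, R_n = 207.36 kN/bolt. φR_n = 0.75 × (2×131.76 + 4×207.36) = 819.7 kN.
Governing: min(954.8, 819.7) = 819.7 kN → bearing.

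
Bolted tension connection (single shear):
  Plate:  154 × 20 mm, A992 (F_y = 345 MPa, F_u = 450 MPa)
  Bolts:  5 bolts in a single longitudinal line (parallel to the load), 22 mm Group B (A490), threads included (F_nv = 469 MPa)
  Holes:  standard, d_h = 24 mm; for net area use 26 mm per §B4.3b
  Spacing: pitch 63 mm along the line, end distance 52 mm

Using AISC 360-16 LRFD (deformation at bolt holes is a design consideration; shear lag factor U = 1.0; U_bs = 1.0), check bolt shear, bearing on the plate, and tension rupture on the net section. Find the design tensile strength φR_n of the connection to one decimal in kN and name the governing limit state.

Bolt shear: A_b = π(22)²/4 = 380.13 mm². φR_n = 0.75 × 469 × 380.13 × 5 × 1 = 668.6 kN.
Bearing (20 mm plate, F_u = 450 MPa): end bolts L_c = 52 − 24/2 = 40, R_n = min(1.2×40×20×450, 2.4×22×20×450) = 432 kN/bolt; interior L_c = 63 − 24 = 39, R_n = 421.2 kN/bolt. φR_n = 0.75 × (1×432 + 4×421.2) = 1587.6 kN.
Tension rupture (net): A_n = (154 − 1×26)×20 = 2560 mm² (U = 1.0, A_e = A_n). φR_n = 0.75 × 450 × 2560 = 864.0 kN.
Governing: min(668.6, 1587.6, 864.0) = 668.6 kN → bolt shear.

668.6 kN (bolt shear governs)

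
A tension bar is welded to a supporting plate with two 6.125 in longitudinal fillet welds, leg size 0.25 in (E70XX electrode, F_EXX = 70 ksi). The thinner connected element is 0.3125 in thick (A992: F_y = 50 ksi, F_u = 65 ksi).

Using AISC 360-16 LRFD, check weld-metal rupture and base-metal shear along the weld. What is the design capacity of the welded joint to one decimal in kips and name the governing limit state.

Weld metal: throat = 0.707×0.25 = 0.17675 in, L = 2×6.125 = 12.25 in. φR_n = 0.75 × 0.6 × 70 × 0.17675 × 12.25 = 68.2 kips.
Base metal shear (0.3125 in plate): yield φR_n = 1.0×0.6×50×0.3125×12.25 = 114.8 kips; rupture φR_n = 0.75×0.6×65×0.3125×12.25 = 112.0 kips; take 112.0 kips (rupture).
Governing: min(68.2, 112.0) = 68.2 kips → weld metal.

68.2 kips (weld metal governs)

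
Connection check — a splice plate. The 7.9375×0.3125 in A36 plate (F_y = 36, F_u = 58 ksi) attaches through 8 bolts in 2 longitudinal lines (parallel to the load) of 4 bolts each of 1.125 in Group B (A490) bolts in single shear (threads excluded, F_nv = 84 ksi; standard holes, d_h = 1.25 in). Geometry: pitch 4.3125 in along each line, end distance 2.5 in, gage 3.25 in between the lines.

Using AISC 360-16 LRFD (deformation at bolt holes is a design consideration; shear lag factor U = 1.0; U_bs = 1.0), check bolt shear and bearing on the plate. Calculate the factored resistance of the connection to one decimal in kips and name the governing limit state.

Bolt shear: A_b = π(1.125)²/4 = 0.99402 in². φR_n = 0.75 × 84 × 0.99402 × 8 × 1 = 501.0 kips.
Bearing (0.3125 in plate, F_u = 58 ksi): end bolts L_c = 2.5 − 1.25/2 = 1.875, R_n = min(1.2×1.875×0.3125×58, 2.4×1.125×0.3125×58) = 40.781 kips/bolt; interior L_c = 4.3125 − 1.25 = 3.0625, R_n = 48.938 kips/bolt. φR_n = 0.75 × (2×40.781 + 6×48.938) = 281.4 kips.
Governing: min(501.0, 281.4) = 281.4 kips → bearing.

281.4 kips (bearing governs)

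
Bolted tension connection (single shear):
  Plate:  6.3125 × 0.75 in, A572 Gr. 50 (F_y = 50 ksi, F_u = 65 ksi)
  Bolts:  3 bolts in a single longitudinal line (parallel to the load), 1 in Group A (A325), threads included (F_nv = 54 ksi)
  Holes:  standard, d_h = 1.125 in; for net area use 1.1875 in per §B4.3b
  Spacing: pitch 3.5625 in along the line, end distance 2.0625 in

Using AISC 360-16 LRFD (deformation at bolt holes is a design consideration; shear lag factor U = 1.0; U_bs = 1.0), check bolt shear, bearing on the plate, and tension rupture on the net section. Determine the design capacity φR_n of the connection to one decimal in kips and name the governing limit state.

95.4 kips (bolt shear governs)

Bolt shear: A_b = π(1)²/4 = 0.7854 in². φR_n = 0.75 × 54 × 0.7854 × 3 × 1 = 95.4 kips.
Bearing (0.75 in plate, F_u = 65 ksi): end bolts L_c = 2.0625 − 1.125/2 = 1.5, R_n = min(1.2×1.5×0.75×65, 2.4×1×0.75×65) = 87.75 kips/bolt; interior L_c = 3.5625 − 1.125 = 2.4375, R_n = 117 kips/bolt. φR_n = 0.75 × (1×87.75 + 2×117) = 241.3 kips.
Tension rupture (net): A_n = (6.3125 − 1×1.1875)×0.75 = 3.8438 in² (U = 1.0, A_e = A_n). φR_n = 0.75 × 65 × 3.8438 = 187.4 kips.
Governing: min(95.4, 241.3, 187.4) = 95.4 kips → bolt shear.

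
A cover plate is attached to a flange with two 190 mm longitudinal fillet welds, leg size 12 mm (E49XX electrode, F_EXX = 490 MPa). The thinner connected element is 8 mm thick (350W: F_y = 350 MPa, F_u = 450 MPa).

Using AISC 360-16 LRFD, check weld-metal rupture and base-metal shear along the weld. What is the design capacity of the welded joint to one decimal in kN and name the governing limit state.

615.6 kN (base-metal shear governs)

Weld metal: throat = 0.707×12 = 8.484 mm, L = 2×190 = 380 mm. φR_n = 0.75 × 0.6 × 490 × 8.484 × 380 = 710.9 kN.
Base metal shear (8 mm plate): yield φR_n = 1.0×0.6×350×8×380 = 638.4 kN; rupture φR_n = 0.75×0.6×450×8×380 = 615.6 kN; take 615.6 kN (rupture).
Governing: min(710.9, 615.6) = 615.6 kN → base-metal shear.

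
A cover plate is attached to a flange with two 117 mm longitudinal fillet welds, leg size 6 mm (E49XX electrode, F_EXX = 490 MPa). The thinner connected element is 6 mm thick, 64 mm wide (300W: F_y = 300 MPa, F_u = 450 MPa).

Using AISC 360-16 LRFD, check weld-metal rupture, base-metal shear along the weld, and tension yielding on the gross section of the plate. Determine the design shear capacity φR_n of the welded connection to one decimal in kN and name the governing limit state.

103.7 kN (gross-section yield governs)

Weld metal: throat = 0.707×6 = 4.242 mm, L = 2×117 = 234 mm. φR_n = 0.75 × 0.6 × 490 × 4.242 × 234 = 218.9 kN.
Base metal shear (6 mm plate): yield φR_n = 1.0×0.6×300×6×234 = 252.7 kN; rupture φR_n = 0.75×0.6×450×6×234 = 284.3 kN; take 252.7 kN (yield).
Tension yield (gross): A_g = 64×6 = 384 mm². φR_n = 0.90 × 300 × 384 = 103.7 kN.
Governing: min(218.9, 252.7, 103.7) = 103.7 kN → gross-section yield.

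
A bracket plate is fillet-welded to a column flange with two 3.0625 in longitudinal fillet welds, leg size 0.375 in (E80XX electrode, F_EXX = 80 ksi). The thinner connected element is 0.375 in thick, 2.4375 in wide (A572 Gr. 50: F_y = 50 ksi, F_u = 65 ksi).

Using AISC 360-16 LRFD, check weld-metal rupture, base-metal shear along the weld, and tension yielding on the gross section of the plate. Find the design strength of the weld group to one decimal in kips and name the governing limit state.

Weld metal: throat = 0.707×0.375 = 0.26513 in, L = 2×3.0625 = 6.125 in. φR_n = 0.75 × 0.6 × 80 × 0.26513 × 6.125 = 58.5 kips.
Base metal shear (0.375 in plate): yield φR_n = 1.0×0.6×50×0.375×6.125 = 68.9 kips; rupture φR_n = 0.75×0.6×65×0.375×6.125 = 67.2 kips; take 67.2 kips (rupture).
Tension yield (gross): A_g = 2.4375×0.375 = 0.91406 in². φR_n = 0.90 × 50 × 0.91406 = 41.1 kips.
Governing: min(58.5, 67.2, 41.1) = 41.1 kips → gross-section yield.

41.1 kips (gross-section yield governs)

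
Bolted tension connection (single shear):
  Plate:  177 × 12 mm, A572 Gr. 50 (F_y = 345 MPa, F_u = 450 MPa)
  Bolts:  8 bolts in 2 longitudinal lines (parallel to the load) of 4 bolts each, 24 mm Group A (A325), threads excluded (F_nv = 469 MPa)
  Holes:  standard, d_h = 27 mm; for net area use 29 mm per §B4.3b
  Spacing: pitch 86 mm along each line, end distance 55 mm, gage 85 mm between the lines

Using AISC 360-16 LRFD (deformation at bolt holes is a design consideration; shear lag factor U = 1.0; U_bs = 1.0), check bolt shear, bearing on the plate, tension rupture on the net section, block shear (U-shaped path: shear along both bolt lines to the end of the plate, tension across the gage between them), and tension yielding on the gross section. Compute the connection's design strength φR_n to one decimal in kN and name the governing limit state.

482.0 kN (net-section rupture governs)

Bolt shear: A_b = π(24)²/4 = 452.39 mm². φR_n = 0.75 × 469 × 452.39 × 8 × 1 = 1273.0 kN.
Bearing (12 mm plate, F_u = 450 MPa): end bolts L_c = 55 − 27/2 = 41.5, R_n = min(1.2×41.5×12×450, 2.4×24×12×450) = 268.92 kN/bolt; interior L_c = 86 − 27 = 59, R_n = 311.04 kN/bolt. φR_n = 0.75 × (2×268.92 + 6×311.04) = 1803.1 kN.
Tension rupture (net): A_n = (177 − 2×29)×12 = 1428 mm² (U = 1.0, A_e = A_n). φR_n = 0.75 × 450 × 1428 = 482.0 kN.
Block shear: shear path 2×[55+3×86] = 2×313 mm, A_gv = 7512, A_nv = 2×(313 − 3.5×29)×12 = 5076 mm²; tension across gage: (85 − 1×29)×12 = 672 mm². R_n = min(0.6×450×5076, 0.6×345×7512) + 1.0×450×672 = min(1370.5, 1555) + 302.4 = 1672.9 kN. φR_n = 0.75 × 1672.9 = 1254.7 kN.
Tension yield (gross): A_g = 177×12 = 2124 mm². φR_n = 0.90 × 345 × 2124 = 659.5 kN.
Governing: min(1273.0, 1803.1, 482.0, 1254.7, 659.5) = 482.0 kN → net-section rupture.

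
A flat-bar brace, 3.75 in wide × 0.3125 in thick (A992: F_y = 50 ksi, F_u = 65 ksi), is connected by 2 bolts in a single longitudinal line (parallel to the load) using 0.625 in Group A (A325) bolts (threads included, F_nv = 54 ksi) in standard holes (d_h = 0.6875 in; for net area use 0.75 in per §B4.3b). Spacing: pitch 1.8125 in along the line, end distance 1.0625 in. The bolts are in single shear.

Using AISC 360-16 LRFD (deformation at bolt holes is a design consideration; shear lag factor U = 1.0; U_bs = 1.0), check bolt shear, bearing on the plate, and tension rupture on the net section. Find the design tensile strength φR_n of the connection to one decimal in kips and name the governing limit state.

Bolt shear: A_b = π(0.625)²/4 = 0.3068 in². φR_n = 0.75 × 54 × 0.3068 × 2 × 1 = 24.9 kips.
Bearing (0.3125 in plate, F_u = 65 ksi): end bolts L_c = 1.0625 − 0.6875/2 = 0.71875, R_n = min(1.2×0.71875×0.3125×65, 2.4×0.625×0.3125×65) = 17.52 kips/bolt; interior L_c = 1.8125 − 0.6875 = 1.125, R_n = 27.422 kips/bolt. φR_n = 0.75 × (1×17.52 + 1×27.422) = 33.7 kips.
Tension rupture (net): A_n = (3.75 − 1×0.75)×0.3125 = 0.9375 in² (U = 1.0, A_e = A_n). φR_n = 0.75 × 65 × 0.9375 = 45.7 kips.
Governing: min(24.9, 33.7, 45.7) = 24.9 kips → bolt shear.

24.9 kips (bolt shear governs)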